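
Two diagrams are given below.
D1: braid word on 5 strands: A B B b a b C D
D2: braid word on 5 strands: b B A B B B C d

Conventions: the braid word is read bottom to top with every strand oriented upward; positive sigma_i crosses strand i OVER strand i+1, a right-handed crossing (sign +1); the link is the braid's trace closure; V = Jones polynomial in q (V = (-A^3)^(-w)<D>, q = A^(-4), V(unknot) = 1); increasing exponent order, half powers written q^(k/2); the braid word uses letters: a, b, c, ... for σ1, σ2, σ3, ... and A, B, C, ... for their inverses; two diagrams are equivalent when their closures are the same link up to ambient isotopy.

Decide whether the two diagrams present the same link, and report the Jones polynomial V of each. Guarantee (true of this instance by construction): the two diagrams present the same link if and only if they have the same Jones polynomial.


same link: no
V(D1) = 1  [8 crossings, <D> = A^-6, w = -2]
V(D2) = -q^-4 + q^-3 + q^-1  (w -4, c 8, <D> = A^-8 + 1 - A^4)
note: 2 classes among 2 diagrams; unequal V(q) rules out equality


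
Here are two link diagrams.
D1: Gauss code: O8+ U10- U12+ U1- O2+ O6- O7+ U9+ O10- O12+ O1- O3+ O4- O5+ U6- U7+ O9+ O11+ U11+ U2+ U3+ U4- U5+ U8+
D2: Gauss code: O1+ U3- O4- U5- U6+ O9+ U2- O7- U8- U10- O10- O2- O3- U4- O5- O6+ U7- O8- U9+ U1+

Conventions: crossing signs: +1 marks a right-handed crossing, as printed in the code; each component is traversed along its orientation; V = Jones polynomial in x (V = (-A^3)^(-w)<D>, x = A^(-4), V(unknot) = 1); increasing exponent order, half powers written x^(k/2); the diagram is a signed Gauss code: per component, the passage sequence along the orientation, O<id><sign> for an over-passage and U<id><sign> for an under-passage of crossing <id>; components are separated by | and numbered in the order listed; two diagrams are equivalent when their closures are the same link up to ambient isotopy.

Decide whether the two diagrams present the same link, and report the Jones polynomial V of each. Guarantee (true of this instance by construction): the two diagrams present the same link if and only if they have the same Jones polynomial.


equivalent: no
V(D1) = 1  (w +4, c 12, <D> = A^12)
V(D2) = -x^-6 + x^-5 - x^-4 + 2x^-3 - x^-2 + x^-1  (w -4, c 10, <D> = A^-8 - A^-4 + 2 - A^4 + A^8 - A^12)
why: 2 values of V(x) split the 2 diagrams


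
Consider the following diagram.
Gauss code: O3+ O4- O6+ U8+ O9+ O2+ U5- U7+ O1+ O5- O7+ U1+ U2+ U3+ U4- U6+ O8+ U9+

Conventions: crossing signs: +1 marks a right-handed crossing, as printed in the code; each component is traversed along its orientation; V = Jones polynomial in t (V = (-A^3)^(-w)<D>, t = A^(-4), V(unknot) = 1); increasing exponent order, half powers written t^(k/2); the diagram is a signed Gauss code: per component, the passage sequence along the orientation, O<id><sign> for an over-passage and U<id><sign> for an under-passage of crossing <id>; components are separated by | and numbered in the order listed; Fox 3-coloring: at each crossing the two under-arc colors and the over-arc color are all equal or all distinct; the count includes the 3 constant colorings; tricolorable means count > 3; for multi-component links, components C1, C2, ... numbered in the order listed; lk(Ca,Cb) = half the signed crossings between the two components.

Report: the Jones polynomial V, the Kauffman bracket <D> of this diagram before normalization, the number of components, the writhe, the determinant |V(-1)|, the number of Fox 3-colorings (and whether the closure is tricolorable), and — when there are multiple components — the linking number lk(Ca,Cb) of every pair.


V(t) = t + t^3 - t^4
bracket: A^-1 - A^3 - A^11, w = +5
1 component, writhe +5, over 9 crossings
det 3, colorings 9 of 3^9 — tricolorable
observation: w = +5 (over 9 crossings) is diagram-only; (-A^3)^(-5) removes it from V


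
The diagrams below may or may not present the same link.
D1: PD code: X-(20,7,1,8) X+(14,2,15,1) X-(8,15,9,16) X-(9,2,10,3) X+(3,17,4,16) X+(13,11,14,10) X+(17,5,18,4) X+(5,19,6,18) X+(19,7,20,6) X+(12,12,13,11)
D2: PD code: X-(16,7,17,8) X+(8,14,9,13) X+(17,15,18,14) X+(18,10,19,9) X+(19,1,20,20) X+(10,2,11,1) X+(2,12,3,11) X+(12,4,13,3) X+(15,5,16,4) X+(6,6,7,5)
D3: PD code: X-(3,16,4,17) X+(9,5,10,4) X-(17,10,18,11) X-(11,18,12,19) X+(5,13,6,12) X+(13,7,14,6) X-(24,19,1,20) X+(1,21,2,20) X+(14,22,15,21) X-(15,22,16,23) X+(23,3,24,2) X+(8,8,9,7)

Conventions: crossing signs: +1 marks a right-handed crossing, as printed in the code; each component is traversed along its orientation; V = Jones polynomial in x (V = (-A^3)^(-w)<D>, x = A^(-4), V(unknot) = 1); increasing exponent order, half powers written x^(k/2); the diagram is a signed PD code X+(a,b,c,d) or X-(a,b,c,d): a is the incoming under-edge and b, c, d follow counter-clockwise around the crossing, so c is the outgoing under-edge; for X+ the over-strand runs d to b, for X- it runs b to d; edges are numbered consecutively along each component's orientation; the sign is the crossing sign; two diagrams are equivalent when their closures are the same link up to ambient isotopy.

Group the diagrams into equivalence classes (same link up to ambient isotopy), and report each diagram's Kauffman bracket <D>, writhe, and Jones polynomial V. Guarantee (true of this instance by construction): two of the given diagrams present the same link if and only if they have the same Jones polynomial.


equivalence classes: {D1} | {D2} | {D3}
D1 (bracket -A^-4 + 1 + A^8; 10 crossings at w = +4): V = x + x^3 - x^4
V(D2) = x^2 + x^4 - x^5 + x^6 - x^7  [10 crossings, <D> = -A^-4 + 1 - A^4 + A^8 + A^16, w = +8]
V(D3) = -x^-3 + 2x^-2 - 2x^-1 + 3 - 2x + 2x^2 - x^3  (w +2, c 12, <D> = -A^-6 + 2A^-2 - 2A^2 + 3A^6 - 2A^10 + 2A^14 - A^18)
observation: 3 values of V(x) split the 3 diagrams


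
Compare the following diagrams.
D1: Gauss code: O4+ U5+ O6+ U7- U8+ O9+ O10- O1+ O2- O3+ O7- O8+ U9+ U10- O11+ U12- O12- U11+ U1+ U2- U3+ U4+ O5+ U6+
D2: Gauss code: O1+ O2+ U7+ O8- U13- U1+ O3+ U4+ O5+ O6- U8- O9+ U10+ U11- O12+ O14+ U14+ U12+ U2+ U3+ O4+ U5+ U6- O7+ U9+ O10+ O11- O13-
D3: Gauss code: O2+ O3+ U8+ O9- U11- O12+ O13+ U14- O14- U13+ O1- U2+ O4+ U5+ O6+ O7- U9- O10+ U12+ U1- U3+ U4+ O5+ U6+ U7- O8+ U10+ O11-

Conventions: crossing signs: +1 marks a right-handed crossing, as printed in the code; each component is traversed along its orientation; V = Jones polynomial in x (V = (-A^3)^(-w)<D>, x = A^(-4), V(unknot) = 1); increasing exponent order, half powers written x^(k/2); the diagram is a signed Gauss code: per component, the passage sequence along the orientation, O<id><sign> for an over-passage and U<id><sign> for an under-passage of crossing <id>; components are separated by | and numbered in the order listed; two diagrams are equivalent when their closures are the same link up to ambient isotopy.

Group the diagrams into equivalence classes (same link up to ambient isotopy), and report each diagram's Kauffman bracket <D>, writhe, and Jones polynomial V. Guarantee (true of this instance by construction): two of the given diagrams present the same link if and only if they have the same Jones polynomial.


grouping into links: {D1} | {D2, D3}
V(D1) = x + x^3 - x^4  (w +4, c 12, <D> = -A^-4 + 1 + A^8)
D2 (bracket -A^-6 + A^-2 - A^2 + 2A^6 - A^10 + A^14; 14 crossings at w = +6): V = x - x^2 + 2x^3 - x^4 + x^5 - x^6
V(D3) = x - x^2 + 2x^3 - x^4 + x^5 - x^6  (w +4, c 14, <D> = -A^-12 + A^-8 - A^-4 + 2 - A^4 + A^8)
key observation: comparing 3 Jones polynomials yields 2 groups


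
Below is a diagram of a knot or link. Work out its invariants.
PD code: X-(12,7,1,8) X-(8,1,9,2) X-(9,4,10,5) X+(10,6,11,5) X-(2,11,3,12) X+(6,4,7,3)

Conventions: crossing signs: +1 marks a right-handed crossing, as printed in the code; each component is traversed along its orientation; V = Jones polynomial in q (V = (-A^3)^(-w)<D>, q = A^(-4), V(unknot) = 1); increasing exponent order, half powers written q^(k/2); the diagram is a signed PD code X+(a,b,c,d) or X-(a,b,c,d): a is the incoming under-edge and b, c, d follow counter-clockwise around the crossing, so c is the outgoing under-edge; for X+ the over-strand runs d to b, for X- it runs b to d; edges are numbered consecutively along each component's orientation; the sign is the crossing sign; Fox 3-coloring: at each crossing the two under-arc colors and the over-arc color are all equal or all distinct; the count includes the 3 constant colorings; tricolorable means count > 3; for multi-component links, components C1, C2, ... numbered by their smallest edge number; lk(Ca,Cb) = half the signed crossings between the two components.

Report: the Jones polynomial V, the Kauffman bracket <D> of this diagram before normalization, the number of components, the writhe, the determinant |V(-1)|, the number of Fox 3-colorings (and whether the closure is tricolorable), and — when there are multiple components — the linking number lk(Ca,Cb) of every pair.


V = -q^-4 + q^-3 + q^-1
<D> = A^-2 + A^6 - A^10 (w = -2)
1 component over 6 crossings, w = -2
9 Fox colorings among 3^6, |V(-1)| = 3: tricolorable
why: det 3 = |V(-1)|; divisible by 3, so tricolorable


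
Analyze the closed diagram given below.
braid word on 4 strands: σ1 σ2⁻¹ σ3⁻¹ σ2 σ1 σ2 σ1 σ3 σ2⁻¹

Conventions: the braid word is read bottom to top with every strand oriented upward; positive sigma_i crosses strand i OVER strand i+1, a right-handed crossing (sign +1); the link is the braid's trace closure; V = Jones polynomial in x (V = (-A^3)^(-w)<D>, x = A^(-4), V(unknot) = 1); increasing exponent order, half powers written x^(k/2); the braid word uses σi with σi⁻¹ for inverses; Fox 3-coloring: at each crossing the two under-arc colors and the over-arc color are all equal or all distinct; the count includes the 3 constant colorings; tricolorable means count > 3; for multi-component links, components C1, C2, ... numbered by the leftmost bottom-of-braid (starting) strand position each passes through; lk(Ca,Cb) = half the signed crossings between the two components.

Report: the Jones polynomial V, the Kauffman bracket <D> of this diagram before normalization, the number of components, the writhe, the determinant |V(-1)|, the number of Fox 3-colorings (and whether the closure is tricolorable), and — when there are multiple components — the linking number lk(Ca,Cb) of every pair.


Jones polynomial: V(x) = x^-1 - 1 + 2x - 2x^2 + 2x^3 - 2x^4 + x^5
<D> = -A^-11 + 2A^-7 - 2A^-3 + 2A - 2A^5 + A^9 - A^13; writhe +3
components 1, writhe +3 (9 crossings)
3-colorings: 3 of 3^9, det 11 — not tricolorable
note: w = +3 shifts under R1 moves; the (-A^3)^(-3) factor cancels that in V


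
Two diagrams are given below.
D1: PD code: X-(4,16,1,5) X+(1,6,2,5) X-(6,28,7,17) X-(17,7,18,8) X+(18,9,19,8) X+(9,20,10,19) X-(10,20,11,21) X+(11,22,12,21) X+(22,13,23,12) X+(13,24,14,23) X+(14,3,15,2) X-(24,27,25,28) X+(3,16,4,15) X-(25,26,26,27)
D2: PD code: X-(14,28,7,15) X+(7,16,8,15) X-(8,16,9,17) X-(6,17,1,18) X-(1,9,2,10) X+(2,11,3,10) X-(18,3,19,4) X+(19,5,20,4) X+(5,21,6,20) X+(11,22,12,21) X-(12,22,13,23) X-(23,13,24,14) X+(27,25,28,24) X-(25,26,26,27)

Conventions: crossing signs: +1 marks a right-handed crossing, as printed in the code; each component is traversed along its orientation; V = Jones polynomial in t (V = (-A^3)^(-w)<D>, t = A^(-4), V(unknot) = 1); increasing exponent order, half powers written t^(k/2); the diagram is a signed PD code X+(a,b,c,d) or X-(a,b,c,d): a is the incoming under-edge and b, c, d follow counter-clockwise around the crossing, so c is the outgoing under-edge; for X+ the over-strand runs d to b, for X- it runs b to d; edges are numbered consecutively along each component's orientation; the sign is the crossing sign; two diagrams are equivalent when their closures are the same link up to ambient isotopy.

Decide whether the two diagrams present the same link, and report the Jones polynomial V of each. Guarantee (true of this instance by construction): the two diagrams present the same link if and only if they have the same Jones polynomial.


equivalent: no
V(D1) = t + 2t^3 + t^5  (w +2, c 14, <D> = A^-14 + 2A^-6 + A^2)
V(D2) = t^-3 + t^-2 + t^-1 + 1  (w -2, c 14, <D> = A^-6 + A^-2 + A^2 + A^6)
why: V(t) takes 2 values over 2 diagrams, fixing the grouping


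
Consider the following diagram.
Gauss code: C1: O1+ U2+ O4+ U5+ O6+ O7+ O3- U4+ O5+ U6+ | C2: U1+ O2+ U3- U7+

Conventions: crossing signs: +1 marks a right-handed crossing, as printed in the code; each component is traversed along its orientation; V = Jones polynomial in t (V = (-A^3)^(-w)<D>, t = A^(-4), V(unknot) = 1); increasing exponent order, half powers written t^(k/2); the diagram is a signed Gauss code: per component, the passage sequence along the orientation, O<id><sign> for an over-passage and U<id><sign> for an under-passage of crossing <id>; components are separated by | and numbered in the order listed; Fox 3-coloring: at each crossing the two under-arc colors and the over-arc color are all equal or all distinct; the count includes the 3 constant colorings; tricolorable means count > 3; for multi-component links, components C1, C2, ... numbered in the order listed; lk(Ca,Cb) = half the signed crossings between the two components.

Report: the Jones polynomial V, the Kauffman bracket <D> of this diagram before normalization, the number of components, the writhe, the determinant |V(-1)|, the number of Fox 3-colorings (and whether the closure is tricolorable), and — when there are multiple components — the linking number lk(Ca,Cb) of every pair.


V(t) = -t^(3/2) - 2t^(7/2) + t^(9/2) - t^(11/2) + t^(13/2)
bracket: -A^-11 + A^-7 - A^-3 + 2A + A^9, w = +5
2 components, writhe +5, over 7 crossings
lk(C1,C2) = +1
det 6, colorings 9 of 3^7 — tricolorable
observation: w = +5 shifts under R1 moves; the (-A^3)^(-5) factor cancels that in V


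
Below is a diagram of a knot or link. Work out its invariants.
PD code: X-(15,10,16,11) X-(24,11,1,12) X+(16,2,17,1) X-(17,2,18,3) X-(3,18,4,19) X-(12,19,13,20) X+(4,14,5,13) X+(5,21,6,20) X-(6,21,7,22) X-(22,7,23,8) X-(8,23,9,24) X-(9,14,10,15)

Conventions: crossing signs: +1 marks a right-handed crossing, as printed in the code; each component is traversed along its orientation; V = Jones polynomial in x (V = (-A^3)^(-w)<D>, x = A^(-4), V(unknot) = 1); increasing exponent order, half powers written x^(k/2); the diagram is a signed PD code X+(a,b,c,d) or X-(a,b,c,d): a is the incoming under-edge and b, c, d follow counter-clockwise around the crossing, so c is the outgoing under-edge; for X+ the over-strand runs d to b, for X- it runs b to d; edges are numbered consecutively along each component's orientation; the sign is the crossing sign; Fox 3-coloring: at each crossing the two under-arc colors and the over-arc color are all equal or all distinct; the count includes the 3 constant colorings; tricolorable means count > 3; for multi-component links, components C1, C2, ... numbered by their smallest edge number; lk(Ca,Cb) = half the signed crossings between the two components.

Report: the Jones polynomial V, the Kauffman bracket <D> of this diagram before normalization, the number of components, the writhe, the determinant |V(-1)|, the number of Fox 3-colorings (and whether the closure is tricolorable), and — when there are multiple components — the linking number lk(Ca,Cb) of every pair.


Jones polynomial: V(x) = x^-8 - 2x^-7 + x^-6 - 2x^-5 + 2x^-4 + x^-2
<D> = A^-10 + 2A^-2 - 2A^2 + A^6 - 2A^10 + A^14; writhe -6
components 1, writhe -6 (12 crossings)
3-colorings: 27 of 3^12, det 9 — tricolorable
note: |V(-1)| = 9: so tricolorable, since 3 divides 9


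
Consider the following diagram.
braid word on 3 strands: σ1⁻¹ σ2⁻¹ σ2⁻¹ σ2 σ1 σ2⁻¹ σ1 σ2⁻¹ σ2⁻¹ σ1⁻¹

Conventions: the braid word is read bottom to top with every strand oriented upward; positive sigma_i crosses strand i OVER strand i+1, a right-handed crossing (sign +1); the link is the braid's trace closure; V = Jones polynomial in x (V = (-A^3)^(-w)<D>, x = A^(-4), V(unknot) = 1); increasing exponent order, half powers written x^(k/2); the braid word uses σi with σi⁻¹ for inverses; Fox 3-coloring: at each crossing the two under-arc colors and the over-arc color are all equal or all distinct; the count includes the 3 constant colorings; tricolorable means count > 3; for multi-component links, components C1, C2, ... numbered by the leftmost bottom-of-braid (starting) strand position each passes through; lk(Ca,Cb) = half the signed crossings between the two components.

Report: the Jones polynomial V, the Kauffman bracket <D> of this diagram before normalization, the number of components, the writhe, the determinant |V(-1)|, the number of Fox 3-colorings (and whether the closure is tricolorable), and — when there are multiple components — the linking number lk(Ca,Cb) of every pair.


V(x) = x^-7 - 2x^-6 + 2x^-5 - 3x^-4 + 3x^-3 - 2x^-2 + 2x^-1
bracket: 2A^-8 - 2A^-4 + 3 - 3A^4 + 2A^8 - 2A^12 + A^16, w = -4
1 component, writhe -4, over 10 crossings
det 15, colorings 9 of 3^10 — tricolorable
observation: det 15 = |V(-1)|; divisible by 3, so tricolorable


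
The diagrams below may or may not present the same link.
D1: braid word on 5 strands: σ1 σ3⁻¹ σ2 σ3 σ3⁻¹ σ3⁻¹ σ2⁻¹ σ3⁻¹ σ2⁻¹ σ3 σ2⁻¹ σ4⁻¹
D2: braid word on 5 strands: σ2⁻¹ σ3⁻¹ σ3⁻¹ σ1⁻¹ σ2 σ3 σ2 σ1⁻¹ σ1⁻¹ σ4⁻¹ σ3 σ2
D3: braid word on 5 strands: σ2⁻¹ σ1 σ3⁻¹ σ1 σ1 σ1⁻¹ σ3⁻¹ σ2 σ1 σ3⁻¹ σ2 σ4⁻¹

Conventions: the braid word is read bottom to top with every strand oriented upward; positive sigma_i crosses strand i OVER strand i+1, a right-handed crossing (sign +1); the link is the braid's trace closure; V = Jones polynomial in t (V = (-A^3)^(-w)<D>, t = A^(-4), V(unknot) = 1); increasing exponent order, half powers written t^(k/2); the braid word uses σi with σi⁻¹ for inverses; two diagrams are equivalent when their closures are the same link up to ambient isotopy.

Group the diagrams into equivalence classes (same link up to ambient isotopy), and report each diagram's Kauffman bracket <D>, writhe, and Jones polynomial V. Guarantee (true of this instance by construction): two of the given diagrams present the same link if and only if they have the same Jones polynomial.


equivalence classes: {D1} | {D2} | {D3}
D1 (bracket A^-8 - A^-4 + 2 - A^4 + A^8 - A^12; 12 crossings at w = -4): V = -t^-6 + t^-5 - t^-4 + 2t^-3 - t^-2 + t^-1
V(D2) = -t^-4 + t^-3 + t^-1  [12 crossings, <D> = A^-2 + A^6 - A^10, w = -2]
V(D3) = -t^-3 + t^-2 - t^-1 + 3 - t + t^2 - t^3  (w 0, c 12, <D> = -A^-12 + A^-8 - A^-4 + 3 - A^4 + A^8 - A^12)
observation: 3 values of V(t) split the 3 diagrams


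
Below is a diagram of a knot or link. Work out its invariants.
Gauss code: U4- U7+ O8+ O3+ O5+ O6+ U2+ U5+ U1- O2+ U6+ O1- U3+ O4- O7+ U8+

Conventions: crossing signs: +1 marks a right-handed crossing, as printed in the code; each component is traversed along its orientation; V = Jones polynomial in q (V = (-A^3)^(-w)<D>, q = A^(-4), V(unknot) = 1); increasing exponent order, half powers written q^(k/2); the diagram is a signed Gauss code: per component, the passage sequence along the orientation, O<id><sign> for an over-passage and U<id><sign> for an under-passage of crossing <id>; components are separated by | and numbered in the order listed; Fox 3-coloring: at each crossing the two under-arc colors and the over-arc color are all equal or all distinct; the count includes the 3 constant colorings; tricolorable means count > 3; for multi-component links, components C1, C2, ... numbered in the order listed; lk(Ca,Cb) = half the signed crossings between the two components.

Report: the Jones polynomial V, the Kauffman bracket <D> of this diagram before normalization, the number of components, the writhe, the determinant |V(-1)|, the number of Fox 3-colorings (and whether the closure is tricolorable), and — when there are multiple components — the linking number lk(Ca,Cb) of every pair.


Jones polynomial: V(q) = 1
<D> = A^12; writhe +4
components 1, writhe +4 (8 crossings)
3-colorings: 3 of 3^8, det 1 — not tricolorable
note: w = +4 (over 8 crossings) is diagram-only; (-A^3)^(-4) removes it from V


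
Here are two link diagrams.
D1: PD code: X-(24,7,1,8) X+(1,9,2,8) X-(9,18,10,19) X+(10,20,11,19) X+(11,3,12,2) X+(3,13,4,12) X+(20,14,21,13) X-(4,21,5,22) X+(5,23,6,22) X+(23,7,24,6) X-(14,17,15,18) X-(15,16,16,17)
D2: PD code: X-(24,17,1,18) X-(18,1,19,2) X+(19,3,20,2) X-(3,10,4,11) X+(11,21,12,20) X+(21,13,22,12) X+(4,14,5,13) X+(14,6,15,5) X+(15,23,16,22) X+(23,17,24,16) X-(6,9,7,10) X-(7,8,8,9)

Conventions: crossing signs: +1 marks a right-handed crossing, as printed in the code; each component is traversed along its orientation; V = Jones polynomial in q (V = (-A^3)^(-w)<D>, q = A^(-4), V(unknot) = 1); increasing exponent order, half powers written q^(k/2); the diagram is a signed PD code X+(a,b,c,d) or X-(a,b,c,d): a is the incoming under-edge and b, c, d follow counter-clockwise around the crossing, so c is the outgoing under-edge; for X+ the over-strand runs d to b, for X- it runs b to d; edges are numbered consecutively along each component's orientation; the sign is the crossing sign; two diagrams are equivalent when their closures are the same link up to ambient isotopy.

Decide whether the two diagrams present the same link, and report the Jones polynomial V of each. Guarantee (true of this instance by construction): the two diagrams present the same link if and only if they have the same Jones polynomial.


same link: no
V(D1) = q + q^3 - q^4  [12 crossings, <D> = -A^-10 + A^-6 + A^2, w = +2]
D2 (bracket -A^-18 + A^-14 - A^-10 + 2A^-6 - A^-2 + A^2; 12 crossings at w = +2): V = q - q^2 + 2q^3 - q^4 + q^5 - q^6
note: comparing 2 Jones polynomials yields 2 groups


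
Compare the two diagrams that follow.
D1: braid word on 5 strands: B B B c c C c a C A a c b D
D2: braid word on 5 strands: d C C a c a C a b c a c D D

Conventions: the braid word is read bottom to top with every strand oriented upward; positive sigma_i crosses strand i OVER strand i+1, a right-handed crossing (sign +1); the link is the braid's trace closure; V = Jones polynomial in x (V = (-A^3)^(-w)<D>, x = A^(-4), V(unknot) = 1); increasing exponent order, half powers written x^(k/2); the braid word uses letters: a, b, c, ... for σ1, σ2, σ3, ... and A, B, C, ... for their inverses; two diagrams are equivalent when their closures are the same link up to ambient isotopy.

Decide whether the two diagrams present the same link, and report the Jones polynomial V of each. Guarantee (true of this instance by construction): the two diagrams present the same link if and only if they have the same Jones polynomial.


equivalent: no
V(D1) = x^-2 + 2 + x^2  (w 0, c 14, <D> = A^-8 + 2 + A^8)
V(D2) = x + x^2 + x^3 + x^6  [14 crossings, <D> = A^-12 + 1 + A^4 + A^8, w = +4]
key observation: V(x) takes 2 values over 2 diagrams, fixing the grouping


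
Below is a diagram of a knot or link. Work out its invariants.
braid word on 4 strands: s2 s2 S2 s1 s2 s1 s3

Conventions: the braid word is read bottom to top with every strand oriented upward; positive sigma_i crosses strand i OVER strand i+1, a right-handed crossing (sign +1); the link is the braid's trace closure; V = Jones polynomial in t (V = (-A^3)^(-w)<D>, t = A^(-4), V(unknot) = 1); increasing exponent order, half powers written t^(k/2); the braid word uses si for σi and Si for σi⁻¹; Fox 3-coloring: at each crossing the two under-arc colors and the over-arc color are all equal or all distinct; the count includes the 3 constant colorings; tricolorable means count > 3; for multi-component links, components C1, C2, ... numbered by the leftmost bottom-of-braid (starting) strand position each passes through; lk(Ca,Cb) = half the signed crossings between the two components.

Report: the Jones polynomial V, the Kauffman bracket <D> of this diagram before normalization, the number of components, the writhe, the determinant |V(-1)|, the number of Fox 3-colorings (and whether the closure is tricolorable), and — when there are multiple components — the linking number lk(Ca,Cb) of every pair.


V = t + t^3 - t^4
<D> = A^-1 - A^3 - A^11 (w = +5)
1 component over 7 crossings, w = +5
9 Fox colorings among 3^7, |V(-1)| = 3: tricolorable
why: det 3 = |V(-1)|; divisible by 3, so tricolorable


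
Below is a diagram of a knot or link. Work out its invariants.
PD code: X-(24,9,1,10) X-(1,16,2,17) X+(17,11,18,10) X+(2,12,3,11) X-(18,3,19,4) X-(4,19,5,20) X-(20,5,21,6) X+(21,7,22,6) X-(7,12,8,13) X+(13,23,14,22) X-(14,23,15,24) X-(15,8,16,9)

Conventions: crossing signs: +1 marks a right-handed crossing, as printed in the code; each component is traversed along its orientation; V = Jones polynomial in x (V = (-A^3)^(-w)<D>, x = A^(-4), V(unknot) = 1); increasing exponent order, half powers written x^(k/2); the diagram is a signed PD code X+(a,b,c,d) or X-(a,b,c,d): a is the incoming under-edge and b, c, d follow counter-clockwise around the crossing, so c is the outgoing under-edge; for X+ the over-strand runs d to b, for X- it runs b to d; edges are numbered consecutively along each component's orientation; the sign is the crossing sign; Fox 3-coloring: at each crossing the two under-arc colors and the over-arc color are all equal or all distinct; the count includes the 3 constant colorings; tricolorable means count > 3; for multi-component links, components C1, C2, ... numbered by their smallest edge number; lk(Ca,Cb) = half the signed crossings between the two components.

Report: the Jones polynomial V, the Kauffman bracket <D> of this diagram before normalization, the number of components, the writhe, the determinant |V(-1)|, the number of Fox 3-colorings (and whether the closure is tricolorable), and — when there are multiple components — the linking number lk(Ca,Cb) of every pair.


V(x) = -x^-4 + x^-3 + x^-1
bracket: A^-8 + 1 - A^4, w = -4
1 component, writhe -4, over 12 crossings
det 3, colorings 9 of 3^12 — tricolorable
observation: V spans 3 powers of x: at least 3 crossings in any diagram


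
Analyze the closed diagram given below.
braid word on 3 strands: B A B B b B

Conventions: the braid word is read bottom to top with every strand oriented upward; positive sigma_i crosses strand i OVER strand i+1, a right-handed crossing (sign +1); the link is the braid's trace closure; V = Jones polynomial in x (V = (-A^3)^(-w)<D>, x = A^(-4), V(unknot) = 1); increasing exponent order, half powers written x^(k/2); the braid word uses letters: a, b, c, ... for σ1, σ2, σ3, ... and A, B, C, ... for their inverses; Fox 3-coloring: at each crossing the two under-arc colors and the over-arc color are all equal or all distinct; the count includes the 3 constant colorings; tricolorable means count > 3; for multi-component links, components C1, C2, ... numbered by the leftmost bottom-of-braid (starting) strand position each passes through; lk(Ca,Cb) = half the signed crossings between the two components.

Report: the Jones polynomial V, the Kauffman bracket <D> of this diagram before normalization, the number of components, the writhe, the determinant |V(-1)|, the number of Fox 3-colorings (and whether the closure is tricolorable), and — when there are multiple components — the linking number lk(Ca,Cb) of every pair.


V = -x^-4 + x^-3 + x^-1
<D> = A^-8 + 1 - A^4 (w = -4)
1 component over 6 crossings, w = -4
9 Fox colorings among 3^6, |V(-1)| = 3: tricolorable
why: w = -4 (over 6 crossings) is diagram-only; (-A^3)^(4) removes it from V


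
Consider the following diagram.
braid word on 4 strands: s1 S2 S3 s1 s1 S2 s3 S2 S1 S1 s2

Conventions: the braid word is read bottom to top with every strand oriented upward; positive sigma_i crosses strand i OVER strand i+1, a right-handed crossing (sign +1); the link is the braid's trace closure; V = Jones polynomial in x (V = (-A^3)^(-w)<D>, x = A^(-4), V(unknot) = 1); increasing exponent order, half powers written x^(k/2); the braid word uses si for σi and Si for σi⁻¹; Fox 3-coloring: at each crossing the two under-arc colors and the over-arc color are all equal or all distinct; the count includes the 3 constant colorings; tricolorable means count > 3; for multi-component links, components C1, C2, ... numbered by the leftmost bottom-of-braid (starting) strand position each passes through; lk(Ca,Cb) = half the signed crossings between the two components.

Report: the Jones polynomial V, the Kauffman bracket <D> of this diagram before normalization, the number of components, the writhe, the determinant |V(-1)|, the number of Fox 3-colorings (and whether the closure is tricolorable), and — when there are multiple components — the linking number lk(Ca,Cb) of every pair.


Jones polynomial: V(x) = -x^-3 + x^-2 - x^-1 + 3 - x + x^2 - x^3
<D> = A^-15 - A^-11 + A^-7 - 3A^-3 + A - A^5 + A^9; writhe -1
components 1, writhe -1 (11 crossings)
3-colorings: 27 of 3^11, det 9 — tricolorable
note: the span of V is 6, forcing >= 6 crossings in any diagram


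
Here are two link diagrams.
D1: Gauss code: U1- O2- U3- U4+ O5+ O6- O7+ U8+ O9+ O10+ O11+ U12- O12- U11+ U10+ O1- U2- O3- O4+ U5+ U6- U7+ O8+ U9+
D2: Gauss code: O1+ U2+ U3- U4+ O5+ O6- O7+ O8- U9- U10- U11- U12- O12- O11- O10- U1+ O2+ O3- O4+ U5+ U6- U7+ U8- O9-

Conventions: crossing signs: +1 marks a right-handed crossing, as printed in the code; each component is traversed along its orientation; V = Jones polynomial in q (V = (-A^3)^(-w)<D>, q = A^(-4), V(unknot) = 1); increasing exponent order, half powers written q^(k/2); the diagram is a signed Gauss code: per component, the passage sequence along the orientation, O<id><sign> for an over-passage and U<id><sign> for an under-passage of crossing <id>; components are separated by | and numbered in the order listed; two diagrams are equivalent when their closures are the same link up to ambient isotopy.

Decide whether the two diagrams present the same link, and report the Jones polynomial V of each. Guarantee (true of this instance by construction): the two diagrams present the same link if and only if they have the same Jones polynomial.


same link: yes
V(D1) = 1  [12 crossings, <D> = A^6, w = +2]
V(D2) = 1  (w -2, c 12, <D> = A^-6)
note: Reidemeister moves carry D1 (12 crossings) to D2 (12)


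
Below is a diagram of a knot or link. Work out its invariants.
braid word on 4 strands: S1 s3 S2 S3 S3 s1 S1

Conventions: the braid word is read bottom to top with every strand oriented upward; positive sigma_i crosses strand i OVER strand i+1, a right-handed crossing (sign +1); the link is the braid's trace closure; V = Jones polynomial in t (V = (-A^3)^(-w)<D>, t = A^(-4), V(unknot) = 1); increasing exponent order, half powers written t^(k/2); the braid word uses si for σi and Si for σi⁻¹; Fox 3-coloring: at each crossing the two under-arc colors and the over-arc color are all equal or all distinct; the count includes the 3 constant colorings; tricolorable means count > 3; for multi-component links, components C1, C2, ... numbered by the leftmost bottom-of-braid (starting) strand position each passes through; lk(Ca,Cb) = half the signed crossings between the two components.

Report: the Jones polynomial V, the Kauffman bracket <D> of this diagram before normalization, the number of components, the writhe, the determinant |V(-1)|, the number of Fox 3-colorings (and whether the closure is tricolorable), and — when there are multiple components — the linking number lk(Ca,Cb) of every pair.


Jones polynomial: V(t) = 1
<D> = -A^-9; writhe -3
components 1, writhe -3 (7 crossings)
3-colorings: 3 of 3^7, det 1 — not tricolorable
note: det 1 = |V(-1)|; not divisible by 3, so not tricolorable


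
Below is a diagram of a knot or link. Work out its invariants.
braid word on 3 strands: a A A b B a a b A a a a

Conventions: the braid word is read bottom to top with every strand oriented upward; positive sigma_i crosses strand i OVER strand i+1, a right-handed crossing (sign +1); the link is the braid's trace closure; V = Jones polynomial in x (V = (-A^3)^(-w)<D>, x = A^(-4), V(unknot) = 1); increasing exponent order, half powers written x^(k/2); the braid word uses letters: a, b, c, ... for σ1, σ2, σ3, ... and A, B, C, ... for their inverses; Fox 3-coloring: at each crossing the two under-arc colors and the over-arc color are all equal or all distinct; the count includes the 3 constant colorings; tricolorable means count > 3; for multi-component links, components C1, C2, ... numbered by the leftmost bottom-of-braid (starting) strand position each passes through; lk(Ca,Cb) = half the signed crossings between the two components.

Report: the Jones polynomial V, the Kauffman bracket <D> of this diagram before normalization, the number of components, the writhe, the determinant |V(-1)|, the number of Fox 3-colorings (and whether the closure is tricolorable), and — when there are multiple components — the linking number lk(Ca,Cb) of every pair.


V = x + x^3 - x^4
<D> = -A^-4 + 1 + A^8 (w = +4)
1 component over 12 crossings, w = +4
9 Fox colorings among 3^12, |V(-1)| = 3: tricolorable
why: w = +4 (over 12 crossings) is diagram-only; (-A^3)^(-4) removes it from V


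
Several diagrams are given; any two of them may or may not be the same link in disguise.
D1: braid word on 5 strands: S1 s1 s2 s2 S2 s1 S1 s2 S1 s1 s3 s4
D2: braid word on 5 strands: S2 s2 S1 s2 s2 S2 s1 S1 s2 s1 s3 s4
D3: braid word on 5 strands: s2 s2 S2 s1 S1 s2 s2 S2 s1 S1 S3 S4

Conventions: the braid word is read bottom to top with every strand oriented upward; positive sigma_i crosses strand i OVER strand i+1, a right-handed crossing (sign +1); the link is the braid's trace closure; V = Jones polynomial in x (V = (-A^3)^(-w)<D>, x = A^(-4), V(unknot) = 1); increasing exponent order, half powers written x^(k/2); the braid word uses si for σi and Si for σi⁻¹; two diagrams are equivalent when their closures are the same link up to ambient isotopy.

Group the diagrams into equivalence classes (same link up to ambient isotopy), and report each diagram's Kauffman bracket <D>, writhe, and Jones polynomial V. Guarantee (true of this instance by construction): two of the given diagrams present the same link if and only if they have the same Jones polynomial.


grouping into links: {D1, D2, D3}
V(D1) = 1 + x + x^2 + x^3  (w +4, c 12, <D> = 1 + A^4 + A^8 + A^12)
V(D2) = 1 + x + x^2 + x^3  (w +4, c 12, <D> = 1 + A^4 + A^8 + A^12)
D3 (bracket A^-12 + A^-8 + A^-4 + 1; 12 crossings at w = 0): V = 1 + x + x^2 + x^3
why: all 3 diagrams share one V(x), hence one class


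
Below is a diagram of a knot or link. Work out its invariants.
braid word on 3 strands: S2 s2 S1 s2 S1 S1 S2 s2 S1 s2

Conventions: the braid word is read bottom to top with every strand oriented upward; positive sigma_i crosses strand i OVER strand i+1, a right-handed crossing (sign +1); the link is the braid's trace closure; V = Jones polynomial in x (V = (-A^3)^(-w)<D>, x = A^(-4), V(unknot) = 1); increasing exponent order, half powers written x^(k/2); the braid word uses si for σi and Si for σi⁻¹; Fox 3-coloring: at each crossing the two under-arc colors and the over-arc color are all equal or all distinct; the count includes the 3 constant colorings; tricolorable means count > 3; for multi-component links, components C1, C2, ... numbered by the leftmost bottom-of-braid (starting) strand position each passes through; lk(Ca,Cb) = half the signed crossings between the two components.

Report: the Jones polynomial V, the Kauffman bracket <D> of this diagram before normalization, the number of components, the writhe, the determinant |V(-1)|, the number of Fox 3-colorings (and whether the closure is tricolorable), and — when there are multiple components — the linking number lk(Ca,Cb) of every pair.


V(x) = x^-5 - 2x^-4 + 2x^-3 - 2x^-2 + 2x^-1 - 1 + x
bracket: A^-10 - A^-6 + 2A^-2 - 2A^2 + 2A^6 - 2A^10 + A^14, w = -2
1 component, writhe -2, over 10 crossings
det 11, colorings 3 of 3^10 — not tricolorable
observation: V spans 6 powers of x: at least 6 crossings in any diagram


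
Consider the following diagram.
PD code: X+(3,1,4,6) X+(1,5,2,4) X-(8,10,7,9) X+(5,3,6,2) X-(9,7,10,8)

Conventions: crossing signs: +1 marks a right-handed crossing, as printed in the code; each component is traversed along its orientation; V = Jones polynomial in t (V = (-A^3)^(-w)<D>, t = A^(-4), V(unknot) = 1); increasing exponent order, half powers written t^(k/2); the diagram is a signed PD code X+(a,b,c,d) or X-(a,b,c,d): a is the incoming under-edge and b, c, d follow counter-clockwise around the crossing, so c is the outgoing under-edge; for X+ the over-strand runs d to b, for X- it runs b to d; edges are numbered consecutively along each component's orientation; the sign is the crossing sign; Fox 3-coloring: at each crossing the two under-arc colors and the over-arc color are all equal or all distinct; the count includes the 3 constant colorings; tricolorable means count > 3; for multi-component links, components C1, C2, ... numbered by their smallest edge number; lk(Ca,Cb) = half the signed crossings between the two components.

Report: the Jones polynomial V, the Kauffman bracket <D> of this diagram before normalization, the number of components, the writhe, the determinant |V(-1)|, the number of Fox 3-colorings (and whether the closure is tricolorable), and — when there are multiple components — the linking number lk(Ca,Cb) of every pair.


Jones polynomial: V(t) = t^-2 + t^-1 + 2 + t - t^4
<D> = A^-13 - A^-1 - 2A^3 - A^7 - A^11; writhe +1
components 3, writhe +1 (5 crossings)
linking number lk(C1,C2) = 0
lk(C1,C3): 0
lk(C2,C3) = -1
3-colorings: 27 of 3^5, det 0 — tricolorable
note: det 0 = |V(-1)|; divisible by 3, so tricolorable


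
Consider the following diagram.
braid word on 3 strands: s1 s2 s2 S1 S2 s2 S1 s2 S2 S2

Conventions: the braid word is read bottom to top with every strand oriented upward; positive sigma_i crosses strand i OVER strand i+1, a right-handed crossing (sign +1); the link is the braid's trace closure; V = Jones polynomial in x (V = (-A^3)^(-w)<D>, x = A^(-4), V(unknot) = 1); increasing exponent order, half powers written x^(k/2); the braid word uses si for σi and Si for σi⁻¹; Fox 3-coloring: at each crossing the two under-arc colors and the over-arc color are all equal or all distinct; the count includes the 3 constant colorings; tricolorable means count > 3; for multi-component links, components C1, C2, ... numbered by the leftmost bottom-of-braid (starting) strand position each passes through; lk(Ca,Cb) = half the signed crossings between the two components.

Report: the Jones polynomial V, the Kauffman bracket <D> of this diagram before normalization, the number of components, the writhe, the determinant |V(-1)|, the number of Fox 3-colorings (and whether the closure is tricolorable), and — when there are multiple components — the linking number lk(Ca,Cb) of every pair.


Jones polynomial: V(x) = x^-2 - x^-1 + 1 - x + x^2
<D> = A^-8 - A^-4 + 1 - A^4 + A^8; writhe 0
components 1, writhe 0 (10 crossings)
3-colorings: 3 of 3^10, det 5 — not tricolorable
note: V is palindromic (span 4, det 5): x -> 1/x fixes it; necessary, not sufficient, for amphichirality


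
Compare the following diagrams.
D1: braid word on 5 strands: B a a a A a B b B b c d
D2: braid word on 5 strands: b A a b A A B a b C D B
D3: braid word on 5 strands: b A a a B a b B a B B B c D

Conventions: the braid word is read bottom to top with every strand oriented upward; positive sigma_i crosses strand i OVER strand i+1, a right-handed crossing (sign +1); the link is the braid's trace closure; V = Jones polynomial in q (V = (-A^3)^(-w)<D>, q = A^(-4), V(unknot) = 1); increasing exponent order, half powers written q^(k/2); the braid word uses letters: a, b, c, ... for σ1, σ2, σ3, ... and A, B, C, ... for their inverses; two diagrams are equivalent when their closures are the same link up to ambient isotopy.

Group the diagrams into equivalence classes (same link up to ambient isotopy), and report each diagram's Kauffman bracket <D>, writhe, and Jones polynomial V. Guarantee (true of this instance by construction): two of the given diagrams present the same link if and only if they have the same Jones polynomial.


equivalence classes: {D1} | {D2} | {D3}
D1 (bracket -A^-4 + 1 + A^8; 12 crossings at w = +4): V = q + q^3 - q^4
D2 (bracket A^-14 - A^-10 + A^-6 - A^-2 + A^2; 12 crossings at w = -2): V = q^-2 - q^-1 + 1 - q + q^2
V(D3) = -q^-3 + 2q^-2 - 2q^-1 + 3 - 2q + 2q^2 - q^3  [14 crossings, <D> = -A^-12 + 2A^-8 - 2A^-4 + 3 - 2A^4 + 2A^8 - A^12, w = 0]
key observation: 3 classes among 3 diagrams; unequal V(q) rules out equality
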